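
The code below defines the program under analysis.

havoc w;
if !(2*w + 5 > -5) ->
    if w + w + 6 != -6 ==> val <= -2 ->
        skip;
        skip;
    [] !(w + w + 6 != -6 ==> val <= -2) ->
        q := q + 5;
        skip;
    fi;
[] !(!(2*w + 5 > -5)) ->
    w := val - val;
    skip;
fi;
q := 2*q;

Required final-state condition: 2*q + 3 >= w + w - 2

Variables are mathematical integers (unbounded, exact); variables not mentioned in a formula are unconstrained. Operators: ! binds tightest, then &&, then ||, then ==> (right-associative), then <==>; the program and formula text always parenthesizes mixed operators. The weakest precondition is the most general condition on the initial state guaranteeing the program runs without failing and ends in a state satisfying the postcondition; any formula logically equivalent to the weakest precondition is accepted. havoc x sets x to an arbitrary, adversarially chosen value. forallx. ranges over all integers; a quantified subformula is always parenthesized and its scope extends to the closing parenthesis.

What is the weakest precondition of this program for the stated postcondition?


Working backward. After the program, the postcondition 2*q + 3 >= w + w - 2 must hold; in canonical form it is 2*q >= 2*w - 5.
Before q := 2*q: 4*q >= 2*w - 5
Then branch requires ((2*w != -12 ==> val <= -2) ==> 4*q >= 2*w - 5) && ((!(2*w != -12 ==> val <= -2)) ==> 4*q >= 2*w - 25); else branch requires 4*q >= -5.
Before the if: ((!(2*w > -10)) ==> (((2*w != -12 ==> val <= -2) ==> 4*q >= 2*w - 5) && ((!(2*w != -12 ==> val <= -2)) ==> 4*q >= 2*w - 25))) && (2*w > -10 ==> 4*q >= -5)
Before havoc w: forall w_1. (((!(2*w_1 > -10)) ==> (((2*w_1 != -12 ==> val <= -2) ==> 4*q >= 2*w_1 - 5) && ((!(2*w_1 != -12 ==> val <= -2)) ==> 4*q >= 2*w_1 - 25))) && (2*w_1 > -10 ==> 4*q >= -5))
Answer: WP = forall w_1. (((!(2*w_1 > -10)) ==> (((2*w_1 != -12 ==> val <= -2) ==> 4*q >= 2*w_1 - 5) && ((!(2*w_1 != -12 ==> val <= -2)) ==> 4*q >= 2*w_1 - 25))) && (2*w_1 > -10 ==> 4*q >= -5))


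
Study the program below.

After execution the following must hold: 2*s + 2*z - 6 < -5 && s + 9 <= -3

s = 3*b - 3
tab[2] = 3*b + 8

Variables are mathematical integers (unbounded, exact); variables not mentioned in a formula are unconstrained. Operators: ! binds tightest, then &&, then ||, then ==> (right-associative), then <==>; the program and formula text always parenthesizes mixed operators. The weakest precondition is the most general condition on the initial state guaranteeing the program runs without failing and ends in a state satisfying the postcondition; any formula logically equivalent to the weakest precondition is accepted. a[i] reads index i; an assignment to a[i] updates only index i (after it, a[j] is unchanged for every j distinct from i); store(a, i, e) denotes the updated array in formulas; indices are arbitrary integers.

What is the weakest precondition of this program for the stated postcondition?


Working backward. After the program, the postcondition 2*s + 2*z - 6 < -5 && s + 9 <= -3 must hold; in canonical form it is 2*s + 2*z < 1 && s <= -12.
Before tab[2] := 3*b + 8: 2*s + 2*z < 1 && s <= -12
Before s := 3*b - 3: 6*b + 2*z < 7 && 3*b <= -9
Answer: WP = 6*b + 2*z < 7 && 3*b <= -9


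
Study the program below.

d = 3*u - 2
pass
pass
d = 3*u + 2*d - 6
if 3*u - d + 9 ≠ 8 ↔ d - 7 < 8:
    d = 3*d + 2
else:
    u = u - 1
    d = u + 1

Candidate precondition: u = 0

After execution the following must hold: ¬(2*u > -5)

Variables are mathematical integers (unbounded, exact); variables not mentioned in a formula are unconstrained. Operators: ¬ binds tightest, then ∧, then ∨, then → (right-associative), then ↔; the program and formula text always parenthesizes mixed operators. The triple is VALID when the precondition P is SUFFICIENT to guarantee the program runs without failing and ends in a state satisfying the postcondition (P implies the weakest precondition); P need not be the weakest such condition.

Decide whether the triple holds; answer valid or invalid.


Working backward. After the program, ¬(2*u > -5) must hold.
Then branch requires ¬(2*u > -5); else branch requires ¬(2*u > -3).
Before the if: ((3*u ≠ d - 1 ↔ d < 15) → (¬(2*u > -5))) ∧ ((¬(3*u ≠ d - 1 ↔ d < 15)) → (¬(2*u > -3)))
Before d := 3*u + 2*d - 6: ((2*d ≠ 7 ↔ 2*d + 3*u < 21) → (¬(2*u > -5))) ∧ ((¬(2*d ≠ 7 ↔ 2*d + 3*u < 21)) → (¬(2*u > -3)))
Before skip: ((2*d ≠ 7 ↔ 2*d + 3*u < 21) → (¬(2*u > -5))) ∧ ((¬(2*d ≠ 7 ↔ 2*d + 3*u < 21)) → (¬(2*u > -3)))
Before skip: ((2*d ≠ 7 ↔ 2*d + 3*u < 21) → (¬(2*u > -5))) ∧ ((¬(2*d ≠ 7 ↔ 2*d + 3*u < 21)) → (¬(2*u > -3)))
Before d := 3*u - 2: ((6*u ≠ 11 ↔ 9*u < 25) → (¬(2*u > -5))) ∧ ((¬(6*u ≠ 11 ↔ 9*u < 25)) → (¬(2*u > -3)))
The weakest precondition is ((6*u ≠ 11 ↔ 9*u < 25) → (¬(2*u > -5))) ∧ ((¬(6*u ≠ 11 ↔ 9*u < 25)) → (¬(2*u > -3))).
Check whether u = 0 implies it.
Countermodel: at the initial state u = 0, the precondition holds but the weakest precondition fails.
Answer: invalid


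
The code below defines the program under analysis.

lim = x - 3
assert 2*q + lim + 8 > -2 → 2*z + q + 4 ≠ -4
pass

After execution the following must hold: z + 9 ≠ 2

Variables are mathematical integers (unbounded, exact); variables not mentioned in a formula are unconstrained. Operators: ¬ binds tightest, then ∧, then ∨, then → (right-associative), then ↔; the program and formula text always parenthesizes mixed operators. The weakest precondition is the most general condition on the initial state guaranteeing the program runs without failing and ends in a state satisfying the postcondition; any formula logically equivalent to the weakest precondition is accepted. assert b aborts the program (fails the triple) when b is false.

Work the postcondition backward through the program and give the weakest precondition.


Working backward. After the program, the postcondition z + 9 ≠ 2 must hold; in canonical form it is z ≠ -7.
Before skip: z ≠ -7
Before assert 2*q + lim + 8 > -2 → 2*z + q + 4 ≠ -4: (lim + 2*q > -10 → q + 2*z ≠ -8) ∧ z ≠ -7
Before lim := x - 3: (2*q + x > -7 → q + 2*z ≠ -8) ∧ z ≠ -7
Answer: WP = (2*q + x > -7 → q + 2*z ≠ -8) ∧ z ≠ -7


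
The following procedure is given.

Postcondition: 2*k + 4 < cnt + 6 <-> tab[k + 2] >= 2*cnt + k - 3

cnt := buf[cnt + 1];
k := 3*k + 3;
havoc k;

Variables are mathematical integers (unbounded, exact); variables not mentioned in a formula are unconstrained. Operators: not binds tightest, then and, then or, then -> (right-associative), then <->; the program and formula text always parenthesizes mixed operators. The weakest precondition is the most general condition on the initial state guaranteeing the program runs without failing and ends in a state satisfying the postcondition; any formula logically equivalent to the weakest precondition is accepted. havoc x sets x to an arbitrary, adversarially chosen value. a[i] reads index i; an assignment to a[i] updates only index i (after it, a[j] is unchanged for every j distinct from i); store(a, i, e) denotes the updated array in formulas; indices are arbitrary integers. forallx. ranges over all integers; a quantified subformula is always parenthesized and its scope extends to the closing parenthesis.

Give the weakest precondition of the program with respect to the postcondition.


Working backward. After the program, the postcondition 2*k + 4 < cnt + 6 <-> tab[k + 2] >= 2*cnt + k - 3 must hold; in canonical form it is 2*k < cnt + 2 <-> tab[k + 2] >= 2*cnt + k - 3.
Before havoc k: forall k_1. (2*k_1 < cnt + 2 <-> tab[k_1 + 2] >= 2*cnt + k_1 - 3)
Before k := 3*k + 3: forall k_1. (2*k_1 < cnt + 2 <-> tab[k_1 + 2] >= 2*cnt + k_1 - 3)
Before cnt := buf[cnt + 1]: forall k_1. (2*k_1 < buf[cnt + 1] + 2 <-> tab[k_1 + 2] >= 2*buf[cnt + 1] + k_1 - 3)
Answer: WP = forall k_1. (2*k_1 < buf[cnt + 1] + 2 <-> tab[k_1 + 2] >= 2*buf[cnt + 1] + k_1 - 3)


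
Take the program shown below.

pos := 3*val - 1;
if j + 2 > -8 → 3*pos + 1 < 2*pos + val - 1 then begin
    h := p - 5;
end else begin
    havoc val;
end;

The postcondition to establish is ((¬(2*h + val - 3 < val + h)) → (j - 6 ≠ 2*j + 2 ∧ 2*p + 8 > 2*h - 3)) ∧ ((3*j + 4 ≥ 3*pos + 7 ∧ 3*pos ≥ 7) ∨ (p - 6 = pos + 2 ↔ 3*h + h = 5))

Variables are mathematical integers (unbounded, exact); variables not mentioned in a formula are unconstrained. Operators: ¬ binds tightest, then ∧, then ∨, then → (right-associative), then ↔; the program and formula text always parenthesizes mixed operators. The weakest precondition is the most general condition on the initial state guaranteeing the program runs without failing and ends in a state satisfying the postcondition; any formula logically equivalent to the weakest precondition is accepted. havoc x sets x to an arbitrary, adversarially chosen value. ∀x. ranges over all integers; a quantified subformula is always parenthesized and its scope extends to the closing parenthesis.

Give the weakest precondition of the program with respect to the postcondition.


Working backward. After the program, the postcondition ((¬(2*h + val - 3 < val + h)) → (j - 6 ≠ 2*j + 2 ∧ 2*p + 8 > 2*h - 3)) ∧ ((3*j + 4 ≥ 3*pos + 7 ∧ 3*pos ≥ 7) ∨ (p - 6 = pos + 2 ↔ 3*h + h = 5)) must hold; in canonical form it is ((¬(h < 3)) → (j ≠ -8 ∧ 2*p > 2*h - 11)) ∧ ((3*j ≥ 3*pos + 3 ∧ 3*pos ≥ 7) ∨ (p = pos + 8 ↔ 4*h = 5)).
Then branch requires ((¬(p < 8)) → j ≠ -8) ∧ ((3*j ≥ 3*pos + 3 ∧ 3*pos ≥ 7) ∨ (p = pos + 8 ↔ 4*p = 25)); else branch requires ((¬(h < 3)) → (j ≠ -8 ∧ 2*p > 2*h - 11)) ∧ ((3*j ≥ 3*pos + 3 ∧ 3*pos ≥ 7) ∨ (p = pos + 8 ↔ 4*h = 5)).
Before the if: ((j > -10 → pos < val - 2) → (((¬(p < 8)) → j ≠ -8) ∧ ((3*j ≥ 3*pos + 3 ∧ 3*pos ≥ 7) ∨ (p = pos + 8 ↔ 4*p = 25)))) ∧ ((¬(j > -10 → pos < val - 2)) → (((¬(h < 3)) → (j ≠ -8 ∧ 2*p > 2*h - 11)) ∧ ((3*j ≥ 3*pos + 3 ∧ 3*pos ≥ 7) ∨ (p = pos + 8 ↔ 4*h = 5))))
Before pos := 3*val - 1: ((j > -10 → 2*val < -1) → (((¬(p < 8)) → j ≠ -8) ∧ ((3*j ≥ 9*val ∧ 9*val ≥ 10) ∨ (p = 3*val + 7 ↔ 4*p = 25)))) ∧ ((¬(j > -10 → 2*val < -1)) → (((¬(h < 3)) → (j ≠ -8 ∧ 2*p > 2*h - 11)) ∧ ((3*j ≥ 9*val ∧ 9*val ≥ 10) ∨ (p = 3*val + 7 ↔ 4*h = 5))))
Answer: WP = ((j > -10 → 2*val < -1) → (((¬(p < 8)) → j ≠ -8) ∧ ((3*j ≥ 9*val ∧ 9*val ≥ 10) ∨ (p = 3*val + 7 ↔ 4*p = 25)))) ∧ ((¬(j > -10 → 2*val < -1)) → (((¬(h < 3)) → (j ≠ -8 ∧ 2*p > 2*h - 11)) ∧ ((3*j ≥ 9*val ∧ 9*val ≥ 10) ∨ (p = 3*val + 7 ↔ 4*h = 5))))


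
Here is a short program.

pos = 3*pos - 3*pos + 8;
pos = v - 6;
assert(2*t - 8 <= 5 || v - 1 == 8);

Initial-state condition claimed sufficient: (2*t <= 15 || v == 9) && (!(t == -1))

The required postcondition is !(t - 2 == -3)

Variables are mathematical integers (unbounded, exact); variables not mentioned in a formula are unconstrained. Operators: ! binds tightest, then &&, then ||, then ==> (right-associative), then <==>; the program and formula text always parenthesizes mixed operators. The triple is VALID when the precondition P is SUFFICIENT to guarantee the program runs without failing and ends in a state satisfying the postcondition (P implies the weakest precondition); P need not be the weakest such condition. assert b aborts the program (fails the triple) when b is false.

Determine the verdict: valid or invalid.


Working backward. After the program, the postcondition !(t - 2 == -3) must hold; in canonical form it is !(t == -1).
Before assert 2*t - 8 <= 5 || v - 1 == 8: (2*t <= 13 || v == 9) && (!(t == -1))
Before pos := v - 6: (2*t <= 13 || v == 9) && (!(t == -1))
Before pos := 3*pos - 3*pos + 8: (2*t <= 13 || v == 9) && (!(t == -1))
The weakest precondition is (2*t <= 13 || v == 9) && (!(t == -1)).
Check whether (2*t <= 15 || v == 9) && (!(t == -1)) implies it.
Countermodel: at the initial state t = 7, v = 10, the precondition holds but the weakest precondition fails.
Answer: invalid


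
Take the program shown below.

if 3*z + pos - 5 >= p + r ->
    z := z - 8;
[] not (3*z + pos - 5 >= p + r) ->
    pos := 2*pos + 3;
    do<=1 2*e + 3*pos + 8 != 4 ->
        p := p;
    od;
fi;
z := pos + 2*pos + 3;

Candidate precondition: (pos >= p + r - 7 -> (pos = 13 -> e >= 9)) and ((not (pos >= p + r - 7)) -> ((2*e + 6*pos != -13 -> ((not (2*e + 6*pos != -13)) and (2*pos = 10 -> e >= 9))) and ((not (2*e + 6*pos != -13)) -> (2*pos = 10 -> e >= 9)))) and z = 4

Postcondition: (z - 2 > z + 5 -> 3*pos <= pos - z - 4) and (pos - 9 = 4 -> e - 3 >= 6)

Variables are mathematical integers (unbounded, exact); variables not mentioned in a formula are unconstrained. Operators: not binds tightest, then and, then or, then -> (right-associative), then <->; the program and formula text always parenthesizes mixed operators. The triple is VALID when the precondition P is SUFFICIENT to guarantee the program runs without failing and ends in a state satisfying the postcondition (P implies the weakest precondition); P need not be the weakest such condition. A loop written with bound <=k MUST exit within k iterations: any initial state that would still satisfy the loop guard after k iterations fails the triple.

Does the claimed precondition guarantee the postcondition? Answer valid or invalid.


Working backward. After the program, the postcondition (z - 2 > z + 5 -> 3*pos <= pos - z - 4) and (pos - 9 = 4 -> e - 3 >= 6) must hold; in canonical form it is pos = 13 -> e >= 9.
Before z := pos + 2*pos + 3: pos = 13 -> e >= 9
Then branch requires pos = 13 -> e >= 9; else branch requires (2*e + 6*pos != -13 -> ((not (2*e + 6*pos != -13)) and (2*pos = 10 -> e >= 9))) and ((not (2*e + 6*pos != -13)) -> (2*pos = 10 -> e >= 9)).
Before the if: (pos + 3*z >= p + r + 5 -> (pos = 13 -> e >= 9)) and ((not (pos + 3*z >= p + r + 5)) -> ((2*e + 6*pos != -13 -> ((not (2*e + 6*pos != -13)) and (2*pos = 10 -> e >= 9))) and ((not (2*e + 6*pos != -13)) -> (2*pos = 10 -> e >= 9))))
The weakest precondition is (pos + 3*z >= p + r + 5 -> (pos = 13 -> e >= 9)) and ((not (pos + 3*z >= p + r + 5)) -> ((2*e + 6*pos != -13 -> ((not (2*e + 6*pos != -13)) and (2*pos = 10 -> e >= 9))) and ((not (2*e + 6*pos != -13)) -> (2*pos = 10 -> e >= 9)))).
Check whether (pos >= p + r - 7 -> (pos = 13 -> e >= 9)) and ((not (pos >= p + r - 7)) -> ((2*e + 6*pos != -13 -> ((not (2*e + 6*pos != -13)) and (2*pos = 10 -> e >= 9))) and ((not (2*e + 6*pos != -13)) -> (2*pos = 10 -> e >= 9)))) and z = 4 implies it.
Every state satisfying the precondition satisfies the weakest precondition: the implication holds.
Answer: valid


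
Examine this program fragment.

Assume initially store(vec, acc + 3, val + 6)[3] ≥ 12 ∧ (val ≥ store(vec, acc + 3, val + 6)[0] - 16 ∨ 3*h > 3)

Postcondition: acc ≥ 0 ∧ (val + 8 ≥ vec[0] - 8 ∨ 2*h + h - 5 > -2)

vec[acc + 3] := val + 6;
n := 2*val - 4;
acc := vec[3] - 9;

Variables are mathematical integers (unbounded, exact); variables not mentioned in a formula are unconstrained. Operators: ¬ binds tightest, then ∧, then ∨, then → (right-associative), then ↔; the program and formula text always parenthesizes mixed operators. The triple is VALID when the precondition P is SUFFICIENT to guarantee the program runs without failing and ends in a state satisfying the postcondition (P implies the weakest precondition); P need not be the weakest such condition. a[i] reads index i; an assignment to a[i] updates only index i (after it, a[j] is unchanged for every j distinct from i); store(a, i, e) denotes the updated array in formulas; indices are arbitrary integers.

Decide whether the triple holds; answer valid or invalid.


Working backward. After the program, the postcondition acc ≥ 0 ∧ (val + 8 ≥ vec[0] - 8 ∨ 2*h + h - 5 > -2) must hold; in canonical form it is acc ≥ 0 ∧ (val ≥ vec[0] - 16 ∨ 3*h > 3).
Before acc := vec[3] - 9: vec[3] ≥ 9 ∧ (val ≥ vec[0] - 16 ∨ 3*h > 3)
Before n := 2*val - 4: vec[3] ≥ 9 ∧ (val ≥ vec[0] - 16 ∨ 3*h > 3)
Before vec[acc + 3] := val + 6: store(vec, acc + 3, val + 6)[3] ≥ 9 ∧ (val ≥ store(vec, acc + 3, val + 6)[0] - 16 ∨ 3*h > 3)
The weakest precondition is store(vec, acc + 3, val + 6)[3] ≥ 9 ∧ (val ≥ store(vec, acc + 3, val + 6)[0] - 16 ∨ 3*h > 3).
Check whether store(vec, acc + 3, val + 6)[3] ≥ 12 ∧ (val ≥ store(vec, acc + 3, val + 6)[0] - 16 ∨ 3*h > 3) implies it.
Every state satisfying the precondition satisfies the weakest precondition: the implication holds.
Answer: valid


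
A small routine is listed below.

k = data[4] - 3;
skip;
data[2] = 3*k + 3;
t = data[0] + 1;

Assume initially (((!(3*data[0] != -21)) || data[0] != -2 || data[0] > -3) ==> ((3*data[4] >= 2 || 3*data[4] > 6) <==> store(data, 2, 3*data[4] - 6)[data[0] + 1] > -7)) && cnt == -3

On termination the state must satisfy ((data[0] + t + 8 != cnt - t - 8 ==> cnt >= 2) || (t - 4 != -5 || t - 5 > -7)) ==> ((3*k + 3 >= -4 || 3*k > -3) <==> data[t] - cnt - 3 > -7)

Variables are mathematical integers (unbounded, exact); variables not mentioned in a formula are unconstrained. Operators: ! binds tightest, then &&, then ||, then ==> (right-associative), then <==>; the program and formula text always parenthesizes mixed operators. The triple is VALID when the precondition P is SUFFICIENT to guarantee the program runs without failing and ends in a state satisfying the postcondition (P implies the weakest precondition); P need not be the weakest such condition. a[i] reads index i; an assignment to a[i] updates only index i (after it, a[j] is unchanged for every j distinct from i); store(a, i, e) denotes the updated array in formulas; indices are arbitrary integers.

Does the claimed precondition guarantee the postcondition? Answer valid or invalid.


Working backward. After the program, the postcondition ((data[0] + t + 8 != cnt - t - 8 ==> cnt >= 2) || (t - 4 != -5 || t - 5 > -7)) ==> ((3*k + 3 >= -4 || 3*k > -3) <==> data[t] - cnt - 3 > -7) must hold; in canonical form it is ((data[0] + 2*t != cnt - 16 ==> cnt >= 2) || t != -1 || t > -2) ==> ((3*k >= -7 || 3*k > -3) <==> data[t] > cnt - 4).
Before t := data[0] + 1: ((3*data[0] != cnt - 18 ==> cnt >= 2) || data[0] != -2 || data[0] > -3) ==> ((3*k >= -7 || 3*k > -3) <==> data[data[0] + 1] > cnt - 4)
Before data[2] := 3*k + 3: ((3*data[0] != cnt - 18 ==> cnt >= 2) || data[0] != -2 || data[0] > -3) ==> ((3*k >= -7 || 3*k > -3) <==> store(data, 2, 3*k + 3)[data[0] + 1] > cnt - 4)
Before skip: ((3*data[0] != cnt - 18 ==> cnt >= 2) || data[0] != -2 || data[0] > -3) ==> ((3*k >= -7 || 3*k > -3) <==> store(data, 2, 3*k + 3)[data[0] + 1] > cnt - 4)
Before k := data[4] - 3: ((3*data[0] != cnt - 18 ==> cnt >= 2) || data[0] != -2 || data[0] > -3) ==> ((3*data[4] >= 2 || 3*data[4] > 6) <==> store(data, 2, 3*data[4] - 6)[data[0] + 1] > cnt - 4)
The weakest precondition is ((3*data[0] != cnt - 18 ==> cnt >= 2) || data[0] != -2 || data[0] > -3) ==> ((3*data[4] >= 2 || 3*data[4] > 6) <==> store(data, 2, 3*data[4] - 6)[data[0] + 1] > cnt - 4).
Check whether (((!(3*data[0] != -21)) || data[0] != -2 || data[0] > -3) ==> ((3*data[4] >= 2 || 3*data[4] > 6) <==> store(data, 2, 3*data[4] - 6)[data[0] + 1] > -7)) && cnt == -3 implies it.
Every state satisfying the precondition satisfies the weakest precondition: the implication holds.
Answer: valid


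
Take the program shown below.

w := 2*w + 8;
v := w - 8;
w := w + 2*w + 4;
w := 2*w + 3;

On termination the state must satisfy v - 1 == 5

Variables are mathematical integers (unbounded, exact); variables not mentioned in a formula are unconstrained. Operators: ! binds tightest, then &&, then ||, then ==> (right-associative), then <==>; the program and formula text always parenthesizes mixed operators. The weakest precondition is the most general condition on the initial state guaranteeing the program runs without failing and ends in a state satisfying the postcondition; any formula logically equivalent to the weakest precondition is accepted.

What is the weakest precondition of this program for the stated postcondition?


Working backward. After the program, the postcondition v - 1 == 5 must hold; in canonical form it is v == 6.
Before w := 2*w + 3: v == 6
Before w := w + 2*w + 4: v == 6
Before v := w - 8: w == 14
Before w := 2*w + 8: 2*w == 6
Answer: WP = 2*w == 6


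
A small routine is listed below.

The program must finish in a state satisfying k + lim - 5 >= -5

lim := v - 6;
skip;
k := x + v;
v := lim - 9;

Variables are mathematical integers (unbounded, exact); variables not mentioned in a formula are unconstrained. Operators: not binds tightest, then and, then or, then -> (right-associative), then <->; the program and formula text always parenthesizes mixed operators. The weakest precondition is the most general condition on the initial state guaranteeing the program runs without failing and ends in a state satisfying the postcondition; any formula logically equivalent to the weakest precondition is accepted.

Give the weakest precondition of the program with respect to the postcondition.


Working backward. After the program, the postcondition k + lim - 5 >= -5 must hold; in canonical form it is k + lim >= 0.
Before v := lim - 9: k + lim >= 0
Before k := x + v: lim + v + x >= 0
Before skip: lim + v + x >= 0
Before lim := v - 6: 2*v + x >= 6
Answer: WP = 2*v + x >= 6


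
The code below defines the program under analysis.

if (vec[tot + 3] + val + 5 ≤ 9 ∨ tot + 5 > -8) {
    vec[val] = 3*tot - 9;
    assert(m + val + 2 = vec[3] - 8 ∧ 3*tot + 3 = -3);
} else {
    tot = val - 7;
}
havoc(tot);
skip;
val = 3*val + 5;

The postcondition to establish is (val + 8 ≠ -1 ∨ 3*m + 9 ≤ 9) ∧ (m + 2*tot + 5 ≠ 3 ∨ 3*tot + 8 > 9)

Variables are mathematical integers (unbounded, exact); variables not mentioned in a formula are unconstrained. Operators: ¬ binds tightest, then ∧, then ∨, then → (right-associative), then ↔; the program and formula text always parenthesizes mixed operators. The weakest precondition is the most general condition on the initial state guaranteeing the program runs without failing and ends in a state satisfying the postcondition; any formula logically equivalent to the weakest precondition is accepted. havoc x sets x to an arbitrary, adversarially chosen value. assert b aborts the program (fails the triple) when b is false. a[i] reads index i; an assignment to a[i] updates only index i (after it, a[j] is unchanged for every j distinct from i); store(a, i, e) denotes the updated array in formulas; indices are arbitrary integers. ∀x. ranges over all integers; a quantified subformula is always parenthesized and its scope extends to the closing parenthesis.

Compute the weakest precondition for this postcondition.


Working backward. After the program, the postcondition (val + 8 ≠ -1 ∨ 3*m + 9 ≤ 9) ∧ (m + 2*tot + 5 ≠ 3 ∨ 3*tot + 8 > 9) must hold; in canonical form it is (val ≠ -9 ∨ 3*m ≤ 0) ∧ (m + 2*tot ≠ -2 ∨ 3*tot > 1).
Before val := 3*val + 5: (3*val ≠ -14 ∨ 3*m ≤ 0) ∧ (m + 2*tot ≠ -2 ∨ 3*tot > 1)
Before skip: (3*val ≠ -14 ∨ 3*m ≤ 0) ∧ (m + 2*tot ≠ -2 ∨ 3*tot > 1)
Before havoc tot: ∀tot_1. ((3*val ≠ -14 ∨ 3*m ≤ 0) ∧ (m + 2*tot_1 ≠ -2 ∨ 3*tot_1 > 1))
Then branch requires m + val = store(vec, val, 3*tot - 9)[3] - 10 ∧ 3*tot = -6 ∧ (∀tot_1. ((3*val ≠ -14 ∨ 3*m ≤ 0) ∧ (m + 2*tot_1 ≠ -2 ∨ 3*tot_1 > 1))); else branch requires ∀tot_1. ((3*val ≠ -14 ∨ 3*m ≤ 0) ∧ (m + 2*tot_1 ≠ -2 ∨ 3*tot_1 > 1)).
Before the if: ((vec[tot + 3] + val ≤ 4 ∨ tot > -13) → (m + val = store(vec, val, 3*tot - 9)[3] - 10 ∧ 3*tot = -6 ∧ (∀tot_1. ((3*val ≠ -14 ∨ 3*m ≤ 0) ∧ (m + 2*tot_1 ≠ -2 ∨ 3*tot_1 > 1))))) ∧ ((¬(vec[tot + 3] + val ≤ 4 ∨ tot > -13)) → (∀tot_1. ((3*val ≠ -14 ∨ 3*m ≤ 0) ∧ (m + 2*tot_1 ≠ -2 ∨ 3*tot_1 > 1))))
Answer: WP = ((vec[tot + 3] + val ≤ 4 ∨ tot > -13) → (m + val = store(vec, val, 3*tot - 9)[3] - 10 ∧ 3*tot = -6 ∧ (∀tot_1. ((3*val ≠ -14 ∨ 3*m ≤ 0) ∧ (m + 2*tot_1 ≠ -2 ∨ 3*tot_1 > 1))))) ∧ ((¬(vec[tot + 3] + val ≤ 4 ∨ tot > -13)) → (∀tot_1. ((3*val ≠ -14 ∨ 3*m ≤ 0) ∧ (m + 2*tot_1 ≠ -2 ∨ 3*tot_1 > 1))))


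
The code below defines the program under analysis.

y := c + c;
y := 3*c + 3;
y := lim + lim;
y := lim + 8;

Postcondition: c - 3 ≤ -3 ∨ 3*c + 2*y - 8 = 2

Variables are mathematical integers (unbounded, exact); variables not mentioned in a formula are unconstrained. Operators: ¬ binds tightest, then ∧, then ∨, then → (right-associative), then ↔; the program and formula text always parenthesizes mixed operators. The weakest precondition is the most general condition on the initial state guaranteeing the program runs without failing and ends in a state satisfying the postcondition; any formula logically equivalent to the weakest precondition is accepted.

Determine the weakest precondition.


Working backward. After the program, the postcondition c - 3 ≤ -3 ∨ 3*c + 2*y - 8 = 2 must hold; in canonical form it is c ≤ 0 ∨ 3*c + 2*y = 10.
Before y := lim + 8: c ≤ 0 ∨ 3*c + 2*lim = -6
Before y := lim + lim: c ≤ 0 ∨ 3*c + 2*lim = -6
Before y := 3*c + 3: c ≤ 0 ∨ 3*c + 2*lim = -6
Before y := c + c: c ≤ 0 ∨ 3*c + 2*lim = -6
Answer: WP = c ≤ 0 ∨ 3*c + 2*lim = -6


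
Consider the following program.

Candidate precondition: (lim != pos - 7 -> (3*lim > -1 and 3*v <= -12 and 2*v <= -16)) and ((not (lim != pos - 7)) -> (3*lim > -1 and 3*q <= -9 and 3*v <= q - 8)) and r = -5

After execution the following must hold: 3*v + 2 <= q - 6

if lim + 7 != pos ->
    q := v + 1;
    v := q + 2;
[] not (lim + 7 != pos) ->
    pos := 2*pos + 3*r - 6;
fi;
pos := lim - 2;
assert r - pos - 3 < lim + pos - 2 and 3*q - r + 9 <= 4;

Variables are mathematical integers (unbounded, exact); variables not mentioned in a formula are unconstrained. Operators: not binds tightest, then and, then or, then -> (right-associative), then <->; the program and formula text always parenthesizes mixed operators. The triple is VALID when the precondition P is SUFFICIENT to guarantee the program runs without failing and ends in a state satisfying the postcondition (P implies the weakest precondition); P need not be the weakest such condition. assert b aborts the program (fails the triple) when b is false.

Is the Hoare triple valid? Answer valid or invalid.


Working backward. After the program, the postcondition 3*v + 2 <= q - 6 must hold; in canonical form it is 3*v <= q - 8.
Before assert r - pos - 3 < lim + pos - 2 and 3*q - r + 9 <= 4: r < lim + 2*pos + 1 and 3*q <= r - 5 and 3*v <= q - 8
Before pos := lim - 2: r < 3*lim - 3 and 3*q <= r - 5 and 3*v <= q - 8
Then branch requires r < 3*lim - 3 and 3*v <= r - 8 and 2*v <= -16; else branch requires r < 3*lim - 3 and 3*q <= r - 5 and 3*v <= q - 8.
Before the if: (lim != pos - 7 -> (r < 3*lim - 3 and 3*v <= r - 8 and 2*v <= -16)) and ((not (lim != pos - 7)) -> (r < 3*lim - 3 and 3*q <= r - 5 and 3*v <= q - 8))
The weakest precondition is (lim != pos - 7 -> (r < 3*lim - 3 and 3*v <= r - 8 and 2*v <= -16)) and ((not (lim != pos - 7)) -> (r < 3*lim - 3 and 3*q <= r - 5 and 3*v <= q - 8)).
Check whether (lim != pos - 7 -> (3*lim > -1 and 3*v <= -12 and 2*v <= -16)) and ((not (lim != pos - 7)) -> (3*lim > -1 and 3*q <= -9 and 3*v <= q - 8)) and r = -5 implies it.
Countermodel: at the initial state lim = 0, pos = 7, q = -3, r = -5, v = -8, the precondition holds but the weakest precondition fails.
Answer: invalid


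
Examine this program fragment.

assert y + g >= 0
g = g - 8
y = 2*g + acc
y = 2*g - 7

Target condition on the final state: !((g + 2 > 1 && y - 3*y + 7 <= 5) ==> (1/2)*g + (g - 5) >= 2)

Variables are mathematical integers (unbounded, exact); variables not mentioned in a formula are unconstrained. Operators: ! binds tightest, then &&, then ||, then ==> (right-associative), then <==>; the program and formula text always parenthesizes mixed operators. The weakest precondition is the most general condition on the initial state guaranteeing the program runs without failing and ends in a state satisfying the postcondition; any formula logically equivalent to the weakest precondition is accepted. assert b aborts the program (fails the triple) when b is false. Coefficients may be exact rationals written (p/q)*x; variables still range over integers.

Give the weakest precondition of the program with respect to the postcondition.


Working backward. After the program, the postcondition !((g + 2 > 1 && y - 3*y + 7 <= 5) ==> (1/2)*g + (g - 5) >= 2) must hold; in canonical form it is !((g > -1 && 2*y >= 2) ==> (3/2)*g >= 7).
Before y := 2*g - 7: !((g > -1 && 4*g >= 16) ==> (3/2)*g >= 7)
Before y := 2*g + acc: !((g > -1 && 4*g >= 16) ==> (3/2)*g >= 7)
Before g := g - 8: !((g > 7 && 4*g >= 48) ==> (3/2)*g >= 19)
Before assert y + g >= 0: g + y >= 0 && (!((g > 7 && 4*g >= 48) ==> (3/2)*g >= 19))
Answer: WP = g + y >= 0 && (!((g > 7 && 4*g >= 48) ==> (3/2)*g >= 19))


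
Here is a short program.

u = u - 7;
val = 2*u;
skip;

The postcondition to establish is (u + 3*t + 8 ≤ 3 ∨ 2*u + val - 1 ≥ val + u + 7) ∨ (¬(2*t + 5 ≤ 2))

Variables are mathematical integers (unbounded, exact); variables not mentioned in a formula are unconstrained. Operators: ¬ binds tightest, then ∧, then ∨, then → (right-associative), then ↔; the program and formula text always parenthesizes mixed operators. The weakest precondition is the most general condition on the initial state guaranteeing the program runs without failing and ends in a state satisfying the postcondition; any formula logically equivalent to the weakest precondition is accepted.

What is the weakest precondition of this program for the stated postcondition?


Working backward. After the program, the postcondition (u + 3*t + 8 ≤ 3 ∨ 2*u + val - 1 ≥ val + u + 7) ∨ (¬(2*t + 5 ≤ 2)) must hold; in canonical form it is 3*t + u ≤ -5 ∨ u ≥ 8 ∨ (¬(2*t ≤ -3)).
Before skip: 3*t + u ≤ -5 ∨ u ≥ 8 ∨ (¬(2*t ≤ -3))
Before val := 2*u: 3*t + u ≤ -5 ∨ u ≥ 8 ∨ (¬(2*t ≤ -3))
Before u := u - 7: 3*t + u ≤ 2 ∨ u ≥ 15 ∨ (¬(2*t ≤ -3))
Answer: WP = 3*t + u ≤ 2 ∨ u ≥ 15 ∨ (¬(2*t ≤ -3))


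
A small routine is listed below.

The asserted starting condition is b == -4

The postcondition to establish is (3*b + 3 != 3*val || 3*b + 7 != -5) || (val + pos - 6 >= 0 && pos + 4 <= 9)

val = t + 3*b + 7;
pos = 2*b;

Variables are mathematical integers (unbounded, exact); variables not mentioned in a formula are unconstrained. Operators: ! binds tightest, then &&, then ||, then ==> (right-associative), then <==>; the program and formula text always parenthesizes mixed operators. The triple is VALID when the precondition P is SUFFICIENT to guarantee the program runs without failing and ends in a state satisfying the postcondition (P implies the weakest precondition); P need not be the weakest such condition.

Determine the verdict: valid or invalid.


Working backward. After the program, the postcondition (3*b + 3 != 3*val || 3*b + 7 != -5) || (val + pos - 6 >= 0 && pos + 4 <= 9) must hold; in canonical form it is 3*b != 3*val - 3 || 3*b != -12 || (pos + val >= 6 && pos <= 5).
Before pos := 2*b: 3*b != 3*val - 3 || 3*b != -12 || (2*b + val >= 6 && 2*b <= 5)
Before val := t + 3*b + 7: 6*b + 3*t != -18 || 3*b != -12 || (5*b + t >= -1 && 2*b <= 5)
The weakest precondition is 6*b + 3*t != -18 || 3*b != -12 || (5*b + t >= -1 && 2*b <= 5).
Check whether b == -4 implies it.
Countermodel: at the initial state b = -4, t = 2, the precondition holds but the weakest precondition fails.
Answer: invalid


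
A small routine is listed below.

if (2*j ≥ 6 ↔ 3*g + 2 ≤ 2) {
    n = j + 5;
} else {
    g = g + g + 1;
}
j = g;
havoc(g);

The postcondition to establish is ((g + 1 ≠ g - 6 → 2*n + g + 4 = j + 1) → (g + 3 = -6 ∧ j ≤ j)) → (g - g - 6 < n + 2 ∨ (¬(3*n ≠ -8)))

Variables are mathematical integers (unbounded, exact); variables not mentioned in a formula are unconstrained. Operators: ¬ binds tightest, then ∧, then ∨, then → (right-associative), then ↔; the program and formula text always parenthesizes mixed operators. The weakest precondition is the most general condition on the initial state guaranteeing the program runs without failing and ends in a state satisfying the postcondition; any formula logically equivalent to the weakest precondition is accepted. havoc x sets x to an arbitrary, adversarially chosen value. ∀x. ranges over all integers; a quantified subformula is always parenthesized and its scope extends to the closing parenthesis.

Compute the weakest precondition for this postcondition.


Working backward. After the program, the postcondition ((g + 1 ≠ g - 6 → 2*n + g + 4 = j + 1) → (g + 3 = -6 ∧ j ≤ j)) → (g - g - 6 < n + 2 ∨ (¬(3*n ≠ -8))) must hold; in canonical form it is (g + 2*n = j - 3 → g = -9) → (n > -8 ∨ (¬(3*n ≠ -8))).
Before havoc g: ∀g_1. ((g_1 + 2*n = j - 3 → g_1 = -9) → (n > -8 ∨ (¬(3*n ≠ -8))))
Before j := g: ∀g_1. ((g_1 + 2*n = g - 3 → g_1 = -9) → (n > -8 ∨ (¬(3*n ≠ -8))))
Then branch requires ∀g_1. ((g_1 + 2*j = g - 13 → g_1 = -9) → (j > -13 ∨ (¬(3*j ≠ -23)))); else branch requires ∀g_1. ((g_1 + 2*n = 2*g - 2 → g_1 = -9) → (n > -8 ∨ (¬(3*n ≠ -8)))).
Before the if: ((2*j ≥ 6 ↔ 3*g ≤ 0) → (∀g_1. ((g_1 + 2*j = g - 13 → g_1 = -9) → (j > -13 ∨ (¬(3*j ≠ -23)))))) ∧ ((¬(2*j ≥ 6 ↔ 3*g ≤ 0)) → (∀g_1. ((g_1 + 2*n = 2*g - 2 → g_1 = -9) → (n > -8 ∨ (¬(3*n ≠ -8))))))
Answer: WP = ((2*j ≥ 6 ↔ 3*g ≤ 0) → (∀g_1. ((g_1 + 2*j = g - 13 → g_1 = -9) → (j > -13 ∨ (¬(3*j ≠ -23)))))) ∧ ((¬(2*j ≥ 6 ↔ 3*g ≤ 0)) → (∀g_1. ((g_1 + 2*n = 2*g - 2 → g_1 = -9) → (n > -8 ∨ (¬(3*n ≠ -8))))))


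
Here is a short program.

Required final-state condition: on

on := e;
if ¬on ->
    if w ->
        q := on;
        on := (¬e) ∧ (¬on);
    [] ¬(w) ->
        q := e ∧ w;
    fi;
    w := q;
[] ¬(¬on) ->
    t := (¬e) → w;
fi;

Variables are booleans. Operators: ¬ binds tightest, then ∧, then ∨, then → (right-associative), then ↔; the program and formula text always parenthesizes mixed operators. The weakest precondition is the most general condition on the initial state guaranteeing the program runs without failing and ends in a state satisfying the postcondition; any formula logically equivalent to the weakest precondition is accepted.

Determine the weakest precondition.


Working backward. After the program, on must hold.
Then branch requires (w → ((¬e) ∧ (¬on))) ∧ ((¬w) → on); else branch requires on.
Before the if: (¬on) → ((w → ((¬e) ∧ (¬on))) ∧ ((¬w) → on))
Before on := e: (¬e) → ((w → (¬e)) ∧ ((¬w) → e))
Answer: WP = (¬e) → ((w → (¬e)) ∧ ((¬w) → e))


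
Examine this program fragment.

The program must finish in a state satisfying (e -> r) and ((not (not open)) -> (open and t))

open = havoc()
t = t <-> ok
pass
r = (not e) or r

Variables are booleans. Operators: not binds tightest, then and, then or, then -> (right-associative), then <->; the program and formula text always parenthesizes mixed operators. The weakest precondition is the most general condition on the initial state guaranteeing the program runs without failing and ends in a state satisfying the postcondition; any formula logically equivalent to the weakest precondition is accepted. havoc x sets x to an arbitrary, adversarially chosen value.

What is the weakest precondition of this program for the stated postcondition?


Working backward. After the program, the postcondition (e -> r) and ((not (not open)) -> (open and t)) must hold; in canonical form it is (e -> r) and (open -> (open and t)).
Before r := (not e) or r: (e -> ((not e) or r)) and (open -> (open and t))
Before skip: (e -> ((not e) or r)) and (open -> (open and t))
Before t := t <-> ok: (e -> ((not e) or r)) and (open -> (open and (t <-> ok)))
Before havoc open: (e -> ((not e) or r)) and (t <-> ok)
Answer: WP = (e -> ((not e) or r)) and (t <-> ok)


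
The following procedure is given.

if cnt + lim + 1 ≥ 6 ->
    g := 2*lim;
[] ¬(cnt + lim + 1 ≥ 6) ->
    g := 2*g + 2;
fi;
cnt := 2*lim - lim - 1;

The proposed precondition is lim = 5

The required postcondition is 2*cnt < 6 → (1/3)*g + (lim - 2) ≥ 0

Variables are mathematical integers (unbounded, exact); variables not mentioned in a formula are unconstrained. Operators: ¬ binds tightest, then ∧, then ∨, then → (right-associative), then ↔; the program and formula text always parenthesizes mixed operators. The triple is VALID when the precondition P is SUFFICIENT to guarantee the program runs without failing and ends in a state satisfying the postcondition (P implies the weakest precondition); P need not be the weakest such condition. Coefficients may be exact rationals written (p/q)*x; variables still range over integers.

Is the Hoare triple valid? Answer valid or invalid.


Working backward. After the program, the postcondition 2*cnt < 6 → (1/3)*g + (lim - 2) ≥ 0 must hold; in canonical form it is 2*cnt < 6 → (1/3)*g + lim ≥ 2.
Before cnt := 2*lim - lim - 1: 2*lim < 8 → (1/3)*g + lim ≥ 2
Then branch requires 2*lim < 8 → (5/3)*lim ≥ 2; else branch requires 2*lim < 8 → (2/3)*g + lim ≥ 4/3.
Before the if: (cnt + lim ≥ 5 → (2*lim < 8 → (5/3)*lim ≥ 2)) ∧ ((¬(cnt + lim ≥ 5)) → (2*lim < 8 → (2/3)*g + lim ≥ 4/3))
The weakest precondition is (cnt + lim ≥ 5 → (2*lim < 8 → (5/3)*lim ≥ 2)) ∧ ((¬(cnt + lim ≥ 5)) → (2*lim < 8 → (2/3)*g + lim ≥ 4/3)).
Check whether lim = 5 implies it.
Every state satisfying the precondition satisfies the weakest precondition: the implication holds.
Answer: valid


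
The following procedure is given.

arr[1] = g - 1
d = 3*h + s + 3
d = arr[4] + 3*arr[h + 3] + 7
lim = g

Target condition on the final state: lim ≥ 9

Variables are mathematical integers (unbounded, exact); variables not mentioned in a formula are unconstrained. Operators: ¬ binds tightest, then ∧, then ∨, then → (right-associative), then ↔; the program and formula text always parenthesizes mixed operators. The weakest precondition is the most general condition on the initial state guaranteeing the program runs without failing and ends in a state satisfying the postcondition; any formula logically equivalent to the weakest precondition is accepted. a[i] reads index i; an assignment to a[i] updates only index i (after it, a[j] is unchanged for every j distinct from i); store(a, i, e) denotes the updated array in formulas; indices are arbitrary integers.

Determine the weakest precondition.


Working backward. After the program, lim ≥ 9 must hold.
Before lim := g: g ≥ 9
Before d := arr[4] + 3*arr[h + 3] + 7: g ≥ 9
Before d := 3*h + s + 3: g ≥ 9
Before arr[1] := g - 1: g ≥ 9
Answer: WP = g ≥ 9


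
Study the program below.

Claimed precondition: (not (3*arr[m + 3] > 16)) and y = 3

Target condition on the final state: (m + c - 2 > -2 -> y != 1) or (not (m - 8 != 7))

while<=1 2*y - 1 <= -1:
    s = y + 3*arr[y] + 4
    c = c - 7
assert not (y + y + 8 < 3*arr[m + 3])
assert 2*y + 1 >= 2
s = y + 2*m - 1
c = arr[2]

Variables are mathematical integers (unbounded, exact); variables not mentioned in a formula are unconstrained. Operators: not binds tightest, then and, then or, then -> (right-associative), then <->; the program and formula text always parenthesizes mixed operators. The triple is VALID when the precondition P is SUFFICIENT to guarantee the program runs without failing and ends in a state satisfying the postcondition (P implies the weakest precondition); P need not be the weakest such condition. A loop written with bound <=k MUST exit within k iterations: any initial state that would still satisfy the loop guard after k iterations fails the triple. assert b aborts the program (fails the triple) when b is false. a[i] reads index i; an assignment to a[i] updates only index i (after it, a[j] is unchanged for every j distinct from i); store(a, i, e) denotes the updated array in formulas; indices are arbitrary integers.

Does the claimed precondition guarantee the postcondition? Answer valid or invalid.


Working backward. After the program, the postcondition (m + c - 2 > -2 -> y != 1) or (not (m - 8 != 7)) must hold; in canonical form it is (c + m > 0 -> y != 1) or (not (m != 15)).
Before c := arr[2]: (arr[2] + m > 0 -> y != 1) or (not (m != 15))
Before s := y + 2*m - 1: (arr[2] + m > 0 -> y != 1) or (not (m != 15))
Before assert 2*y + 1 >= 2: 2*y >= 1 and ((arr[2] + m > 0 -> y != 1) or (not (m != 15)))
Before assert not (y + y + 8 < 3*arr[m + 3]): (not (2*y < 3*arr[m + 3] - 8)) and 2*y >= 1 and ((arr[2] + m > 0 -> y != 1) or (not (m != 15)))
Before the loop (bound <=1), unroll the exhaustion recursion (WP_0 = exit-now case; WP_j = one more guarded iteration, up to j = 1):
  WP_0: (not (2*y <= 0)) and (not (2*y < 3*arr[m + 3] - 8)) and 2*y >= 1 and ((arr[2] + m > 0 -> y != 1) or (not (m != 15)))
  WP_1: (2*y <= 0 -> ((not (2*y <= 0)) and (not (2*y < 3*arr[m + 3] - 8)) and 2*y >= 1 and ((arr[2] + m > 0 -> y != 1) or (not (m != 15))))) and ((not (2*y <= 0)) -> ((not (2*y < 3*arr[m + 3] - 8)) and 2*y >= 1 and ((arr[2] + m > 0 -> y != 1) or (not (m != 15)))))
So before the loop: (2*y <= 0 -> ((not (2*y <= 0)) and (not (2*y < 3*arr[m + 3] - 8)) and 2*y >= 1 and ((arr[2] + m > 0 -> y != 1) or (not (m != 15))))) and ((not (2*y <= 0)) -> ((not (2*y < 3*arr[m + 3] - 8)) and 2*y >= 1 and ((arr[2] + m > 0 -> y != 1) or (not (m != 15)))))
The weakest precondition is (2*y <= 0 -> ((not (2*y <= 0)) and (not (2*y < 3*arr[m + 3] - 8)) and 2*y >= 1 and ((arr[2] + m > 0 -> y != 1) or (not (m != 15))))) and ((not (2*y <= 0)) -> ((not (2*y < 3*arr[m + 3] - 8)) and 2*y >= 1 and ((arr[2] + m > 0 -> y != 1) or (not (m != 15))))).
Check whether (not (3*arr[m + 3] > 16)) and y = 3 implies it.
Countermodel: at the initial state arr = {[0] = 5, [2] = 5, elsewhere 5}, m = -3, y = 3, the precondition holds but the weakest precondition fails.
Answer: invalid
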